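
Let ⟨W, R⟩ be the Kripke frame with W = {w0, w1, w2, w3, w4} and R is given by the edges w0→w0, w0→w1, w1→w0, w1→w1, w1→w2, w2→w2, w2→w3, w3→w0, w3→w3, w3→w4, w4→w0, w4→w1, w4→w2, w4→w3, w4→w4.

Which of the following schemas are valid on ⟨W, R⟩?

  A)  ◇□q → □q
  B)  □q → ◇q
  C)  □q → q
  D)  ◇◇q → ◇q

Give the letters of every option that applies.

B, C

R is reflexive: each world relates to itself.
R is not transitive: w0 R w1 and w1 R w2 but not w0 R w2.
R is not euclidean: w1 R w0 and w1 R w2 but not w0 R w2.
R is serial: every world has an R-successor.
(A) the dual of axiom 5: valid iff R is euclidean. R is not euclidean — not valid.
(B) □q → ◇q is axiom D; it is valid on a frame exactly when R is serial. R is serial, so valid.
(C) □q → q (axiom T) characterises the reflexive frames. R is reflexive — valid.
(D) the dual of axiom 4: valid iff R is transitive. R is not transitive — not valid.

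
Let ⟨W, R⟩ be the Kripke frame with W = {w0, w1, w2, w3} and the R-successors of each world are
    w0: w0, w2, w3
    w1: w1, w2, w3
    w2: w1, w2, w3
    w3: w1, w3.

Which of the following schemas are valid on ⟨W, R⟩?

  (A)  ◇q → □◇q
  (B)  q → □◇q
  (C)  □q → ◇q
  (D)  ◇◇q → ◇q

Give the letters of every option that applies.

C

R is not symmetric: w0 R w2 but not w2 R w0.
R is not transitive: w0 R w2 and w2 R w1 but not w0 R w1.
R is not euclidean: w0 R w2 and w0 R w0 but not w2 R w0.
R is serial: every world has an R-successor.
(A) axiom 5: valid iff R is euclidean. R is not euclidean — not valid.
(B) q → □◇q (axiom B) characterises the symmetric frames. R is not symmetric — not valid.
(C) □q → ◇q is axiom D, which corresponds to seriality. R is serial — valid.
(D) ◇◇q → ◇q is the dual of axiom 4, which corresponds to transitivity. R is not transitive — not valid.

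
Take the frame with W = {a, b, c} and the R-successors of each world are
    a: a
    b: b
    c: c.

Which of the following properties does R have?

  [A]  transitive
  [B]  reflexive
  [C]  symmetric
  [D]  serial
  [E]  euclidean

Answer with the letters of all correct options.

(A) transitive: R is closed under composition.
(B) reflexive: each world relates to itself.
(C) symmetric: every R-edge is matched by its reverse.
(D) serial: every world has an R-successor.
(E) euclidean: any two R-successors of the same world are R-related.

A, B, C, D, E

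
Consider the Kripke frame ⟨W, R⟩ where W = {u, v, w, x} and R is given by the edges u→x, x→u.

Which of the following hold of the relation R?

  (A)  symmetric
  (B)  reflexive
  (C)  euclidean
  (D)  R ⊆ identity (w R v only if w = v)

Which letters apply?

(A) symmetric: every R-edge is matched by its reverse.
(B) not reflexive: not u R u.
(C) not euclidean: u R x and u R x but not x R x.
(D) not ⊆ identity: u R x with u ≠ x.

A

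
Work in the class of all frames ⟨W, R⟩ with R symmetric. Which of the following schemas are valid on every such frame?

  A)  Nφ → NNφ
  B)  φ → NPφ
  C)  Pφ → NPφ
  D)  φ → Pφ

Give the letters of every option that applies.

(A) Nφ → NNφ is axiom 4; it is valid on a frame exactly when R is transitive. Such an R need not be transitive, so not valid.
(B) axiom B: valid iff R is symmetric. Every such R is symmetric — valid.
(C) axiom 5: valid iff R is euclidean. Such an R need not be euclidean — not valid.
(D) the dual of axiom T: valid iff R is reflexive. Such an R need not be reflexive — not valid.

B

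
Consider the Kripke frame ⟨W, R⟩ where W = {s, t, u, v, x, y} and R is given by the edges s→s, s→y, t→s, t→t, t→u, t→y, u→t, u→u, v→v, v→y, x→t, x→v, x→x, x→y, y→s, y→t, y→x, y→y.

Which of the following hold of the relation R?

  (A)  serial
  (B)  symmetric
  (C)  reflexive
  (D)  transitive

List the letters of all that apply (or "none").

A, C

(A) serial: every world has an R-successor.
(B) not symmetric: t R s but not s R t.
(C) reflexive: each world relates to itself.
(D) not transitive: s R y and y R t but not s R t.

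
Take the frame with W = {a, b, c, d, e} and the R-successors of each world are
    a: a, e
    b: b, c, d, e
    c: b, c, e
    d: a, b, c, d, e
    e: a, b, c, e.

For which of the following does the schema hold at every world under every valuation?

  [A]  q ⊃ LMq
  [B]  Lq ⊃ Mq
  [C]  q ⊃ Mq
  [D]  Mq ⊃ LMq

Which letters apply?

B, C

R is reflexive: each world relates to itself.
R is not symmetric: d R a but not a R d.
R is not euclidean: b R c and b R d but not c R d.
R is serial: every world has an R-successor.
(A) q ⊃ LMq is axiom B, which corresponds to symmetry. R is not symmetric — not valid.
(B) Lq ⊃ Mq (axiom D) characterises the serial frames. R is serial — valid.
(C) q ⊃ Mq is the dual of axiom T, which corresponds to reflexivity. R is reflexive — valid.
(D) axiom 5: valid iff R is euclidean. R is not euclidean — not valid.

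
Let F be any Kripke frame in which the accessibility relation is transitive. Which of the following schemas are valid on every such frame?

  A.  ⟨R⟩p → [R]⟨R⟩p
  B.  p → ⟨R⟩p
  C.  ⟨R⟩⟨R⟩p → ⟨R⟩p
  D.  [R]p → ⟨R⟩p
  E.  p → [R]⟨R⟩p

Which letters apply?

C

(A) ⟨R⟩p → [R]⟨R⟩p (axiom 5) characterises the euclidean frames. Such an R need not be euclidean — not valid.
(B) p → ⟨R⟩p is the dual of axiom T; it is valid on a frame exactly when R is reflexive. Such an R need not be reflexive, so not valid.
(C) ⟨R⟩⟨R⟩p → ⟨R⟩p (the dual of axiom 4) characterises the transitive frames. Every such R is transitive — valid.
(D) [R]p → ⟨R⟩p is axiom D; it is valid on a frame exactly when R is serial. Such an R need not be serial, so not valid.
(E) p → [R]⟨R⟩p is axiom B; it is valid on a frame exactly when R is symmetric. Such an R need not be symmetric, so not valid.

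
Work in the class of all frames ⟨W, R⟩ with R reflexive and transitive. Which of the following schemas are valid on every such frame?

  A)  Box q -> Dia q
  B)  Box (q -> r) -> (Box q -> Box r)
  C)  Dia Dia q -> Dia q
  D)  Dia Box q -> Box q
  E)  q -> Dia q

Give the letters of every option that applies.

Reflexive relations are serial.
(A) Box q -> Dia q is axiom D; it is valid on a frame exactly when R is serial. Every such R is serial, so valid.
(B) Box (q -> r) -> (Box q -> Box r) is axiom K, valid on every Kripke frame — valid.
(C) Dia Dia q -> Dia q is the dual of axiom 4; it is valid on a frame exactly when R is transitive. Every such R is transitive, so valid.
(D) Dia Box q -> Box q is the dual of axiom 5, which corresponds to the euclidean property. Such an R need not be euclidean — not valid.
(E) q -> Dia q is the dual of axiom T; it is valid on a frame exactly when R is reflexive. Every such R is reflexive, so valid.

A, B, C, E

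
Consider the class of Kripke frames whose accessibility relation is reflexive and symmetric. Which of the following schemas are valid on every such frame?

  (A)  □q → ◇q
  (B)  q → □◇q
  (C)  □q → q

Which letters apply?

A, B, C

Reflexive relations are serial.
(A) □q → ◇q is axiom D; it is valid on a frame exactly when R is serial. Every such R is serial, so valid.
(B) q → □◇q (axiom B) characterises the symmetric frames. Every such R is symmetric — valid.
(C) □q → q is axiom T; it is valid on a frame exactly when R is reflexive. Every such R is reflexive, so valid.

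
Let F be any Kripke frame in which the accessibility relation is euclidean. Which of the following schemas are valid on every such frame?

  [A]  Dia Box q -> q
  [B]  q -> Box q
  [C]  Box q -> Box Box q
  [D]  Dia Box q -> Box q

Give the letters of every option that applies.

D

(A) Dia Box q -> q is the dual of axiom B; it is valid on a frame exactly when R is symmetric. Such an R need not be symmetric, so not valid.
(B) q -> Box q (equivalent to ◇p→p) corresponds to R being a subset of the identity. Such an R need not be a subset of the identity, so not valid.
(C) Box q -> Box Box q is axiom 4, which corresponds to transitivity. Such an R need not be transitive — not valid.
(D) Dia Box q -> Box q (the dual of axiom 5) characterises the euclidean frames. Every such R is euclidean — valid.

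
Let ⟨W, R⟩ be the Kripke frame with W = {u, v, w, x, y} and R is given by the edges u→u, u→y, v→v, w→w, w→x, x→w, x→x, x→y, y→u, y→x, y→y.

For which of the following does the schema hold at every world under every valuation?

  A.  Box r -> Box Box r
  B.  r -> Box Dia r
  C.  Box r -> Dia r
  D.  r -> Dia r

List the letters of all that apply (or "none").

R is reflexive: each world relates to itself.
R is symmetric: every R-edge is matched by its reverse.
R is not transitive: u R y and y R x but not u R x.
R is serial: every world has an R-successor.
(A) axiom 4: valid iff R is transitive. R is not transitive — not valid.
(B) r -> Box Dia r (axiom B) characterises the symmetric frames. R is symmetric — valid.
(C) Box r -> Dia r is axiom D; it is valid on a frame exactly when R is serial. R is serial, so valid.
(D) r -> Dia r (the dual of axiom T) characterises the reflexive frames. R is reflexive — valid.

B, C, D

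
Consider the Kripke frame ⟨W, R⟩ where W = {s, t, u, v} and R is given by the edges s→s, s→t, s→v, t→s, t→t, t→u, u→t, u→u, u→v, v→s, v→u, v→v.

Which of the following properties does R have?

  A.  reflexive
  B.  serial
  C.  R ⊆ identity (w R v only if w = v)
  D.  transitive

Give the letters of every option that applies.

(A) reflexive: each world relates to itself.
(B) serial: every world has an R-successor.
(C) not ⊆ identity: s R t with s ≠ t.
(D) not transitive: s R t and t R u but not s R u.

A, B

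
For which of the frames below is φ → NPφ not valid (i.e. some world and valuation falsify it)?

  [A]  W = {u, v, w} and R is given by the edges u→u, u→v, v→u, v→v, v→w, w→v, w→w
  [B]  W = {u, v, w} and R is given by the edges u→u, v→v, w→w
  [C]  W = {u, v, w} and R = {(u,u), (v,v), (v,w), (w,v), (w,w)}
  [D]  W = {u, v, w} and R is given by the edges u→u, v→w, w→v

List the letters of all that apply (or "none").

none

The schema φ → NPφ is axiom B; it is valid on a frame iff R is symmetric.
(A) R is symmetric (every R-edge is matched by its reverse), so the schema is valid here.
(B) R is symmetric (every R-edge is matched by its reverse), so the schema is valid here.
(C) R is symmetric (every R-edge is matched by its reverse), so the schema is valid here.
(D) R is symmetric (every R-edge is matched by its reverse), so the schema is valid here.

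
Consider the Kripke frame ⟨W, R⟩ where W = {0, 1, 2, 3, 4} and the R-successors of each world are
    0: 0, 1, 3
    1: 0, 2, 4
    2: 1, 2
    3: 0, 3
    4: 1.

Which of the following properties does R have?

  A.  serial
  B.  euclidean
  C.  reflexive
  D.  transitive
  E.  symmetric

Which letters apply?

A, E

(A) serial: every world has an R-successor.
(B) not euclidean: 0 R 1 and 0 R 3 but not 1 R 3.
(C) not reflexive: not 1 R 1.
(D) not transitive: 0 R 1 and 1 R 2 but not 0 R 2.
(E) symmetric: every R-edge is matched by its reverse.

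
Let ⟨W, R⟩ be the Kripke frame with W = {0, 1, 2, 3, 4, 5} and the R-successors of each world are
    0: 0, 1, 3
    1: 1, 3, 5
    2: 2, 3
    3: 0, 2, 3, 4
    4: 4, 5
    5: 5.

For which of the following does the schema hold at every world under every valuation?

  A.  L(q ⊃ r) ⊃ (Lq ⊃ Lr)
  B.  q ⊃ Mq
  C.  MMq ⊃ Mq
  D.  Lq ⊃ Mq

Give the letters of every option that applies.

R is reflexive: each world relates to itself.
R is not transitive: 0 R 1 and 1 R 5 but not 0 R 5.
R is serial: every world has an R-successor.
(A) L(q ⊃ r) ⊃ (Lq ⊃ Lr) is the K axiom; it holds on all frames — valid.
(B) the dual of axiom T: valid iff R is reflexive. R is reflexive — valid.
(C) MMq ⊃ Mq (the dual of axiom 4) characterises the transitive frames. R is not transitive — not valid.
(D) Lq ⊃ Mq is axiom D, which corresponds to seriality. R is serial — valid.

A, B, D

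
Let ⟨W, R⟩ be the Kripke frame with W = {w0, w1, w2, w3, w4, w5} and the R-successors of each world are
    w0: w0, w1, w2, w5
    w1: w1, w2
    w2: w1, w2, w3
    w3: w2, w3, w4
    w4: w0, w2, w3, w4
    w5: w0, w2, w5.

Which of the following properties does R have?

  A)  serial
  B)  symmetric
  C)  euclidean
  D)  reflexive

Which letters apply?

A, D

(A) serial: every world has an R-successor.
(B) not symmetric: w0 R w1 but not w1 R w0.
(C) not euclidean: w0 R w1 and w0 R w0 but not w1 R w0.
(D) reflexive: each world relates to itself.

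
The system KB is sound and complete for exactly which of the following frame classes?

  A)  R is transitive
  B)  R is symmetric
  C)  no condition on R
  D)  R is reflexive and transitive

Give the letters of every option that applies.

B

(A) this class determines K4, not KB.
(B) KB is sound and complete for exactly this class.
(C) this class determines K, not KB.
(D) this class determines S4, not KB.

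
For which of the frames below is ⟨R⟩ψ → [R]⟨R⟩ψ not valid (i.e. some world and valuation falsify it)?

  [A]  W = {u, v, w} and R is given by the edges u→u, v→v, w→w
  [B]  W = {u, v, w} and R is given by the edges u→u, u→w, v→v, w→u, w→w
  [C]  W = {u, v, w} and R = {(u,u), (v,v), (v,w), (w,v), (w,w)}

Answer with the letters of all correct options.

The schema ⟨R⟩ψ → [R]⟨R⟩ψ is axiom 5; it is valid on a frame iff R is euclidean.
(A) R is euclidean (any two R-successors of the same world are R-related), so the schema is valid here.
(B) R is euclidean (any two R-successors of the same world are R-related), so the schema is valid here.
(C) R is euclidean (any two R-successors of the same world are R-related), so the schema is valid here.

none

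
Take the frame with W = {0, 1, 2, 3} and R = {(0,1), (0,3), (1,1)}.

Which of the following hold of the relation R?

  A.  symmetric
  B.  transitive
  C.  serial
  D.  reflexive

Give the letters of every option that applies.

(A) not symmetric: 0 R 1 but not 1 R 0.
(B) transitive: R is closed under composition.
(C) not serial: 2 has no R-successor.
(D) not reflexive: not 0 R 0.

B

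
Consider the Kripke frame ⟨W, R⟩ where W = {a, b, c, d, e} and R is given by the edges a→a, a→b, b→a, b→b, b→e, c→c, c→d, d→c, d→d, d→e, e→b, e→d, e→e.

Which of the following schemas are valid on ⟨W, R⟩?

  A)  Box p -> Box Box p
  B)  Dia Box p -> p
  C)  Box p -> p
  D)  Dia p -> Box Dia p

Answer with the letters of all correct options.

R is reflexive: each world relates to itself.
R is symmetric: every R-edge is matched by its reverse.
R is not transitive: a R b and b R e but not a R e.
R is not euclidean: b R a and b R e but not a R e.
(A) Box p -> Box Box p is axiom 4, which corresponds to transitivity. R is not transitive — not valid.
(B) Dia Box p -> p is the dual of axiom B, which corresponds to symmetry. R is symmetric — valid.
(C) Box p -> p is axiom T; it is valid on a frame exactly when R is reflexive. R is reflexive, so valid.
(D) axiom 5: valid iff R is euclidean. R is not euclidean — not valid.

B, C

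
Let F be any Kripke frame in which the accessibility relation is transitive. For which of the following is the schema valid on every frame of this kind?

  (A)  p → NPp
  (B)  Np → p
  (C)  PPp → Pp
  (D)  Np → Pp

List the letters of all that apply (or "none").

C

(A) p → NPp (axiom B) characterises the symmetric frames. Such an R need not be symmetric — not valid.
(B) Np → p is axiom T; it is valid on a frame exactly when R is reflexive. Such an R need not be reflexive, so not valid.
(C) PPp → Pp is the dual of axiom 4, which corresponds to transitivity. Every such R is transitive — valid.
(D) axiom D: valid iff R is serial. Such an R need not be serial — not valid.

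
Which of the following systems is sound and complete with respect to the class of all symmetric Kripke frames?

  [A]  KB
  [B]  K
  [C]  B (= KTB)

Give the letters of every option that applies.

A

(A) KB is determined by exactly this class.
(B) K is determined by the class of arbitrary frames.
(C) B (= KTB) is determined by the class of reflexive and symmetric frames.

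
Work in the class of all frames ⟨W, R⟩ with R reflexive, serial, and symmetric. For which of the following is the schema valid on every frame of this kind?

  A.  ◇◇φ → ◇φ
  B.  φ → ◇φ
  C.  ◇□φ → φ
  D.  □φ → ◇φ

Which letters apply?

(A) ◇◇φ → ◇φ (the dual of axiom 4) characterises the transitive frames. Such an R need not be transitive — not valid.
(B) the dual of axiom T: valid iff R is reflexive. Every such R is reflexive — valid.
(C) ◇□φ → φ is the dual of axiom B; it is valid on a frame exactly when R is symmetric. Every such R is symmetric, so valid.
(D) □φ → ◇φ is axiom D, which corresponds to seriality. Every such R is serial — valid.

B, C, D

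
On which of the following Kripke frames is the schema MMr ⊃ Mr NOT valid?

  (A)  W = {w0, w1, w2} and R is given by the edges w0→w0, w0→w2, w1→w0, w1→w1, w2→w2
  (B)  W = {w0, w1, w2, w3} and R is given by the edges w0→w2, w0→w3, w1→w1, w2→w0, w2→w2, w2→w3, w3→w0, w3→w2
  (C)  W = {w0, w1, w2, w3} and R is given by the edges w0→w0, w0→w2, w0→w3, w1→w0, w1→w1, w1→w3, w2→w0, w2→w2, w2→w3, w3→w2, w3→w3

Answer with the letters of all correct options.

A, B, C

The schema MMr ⊃ Mr is the dual of axiom 4; it is valid on a frame iff R is transitive.
(A) R is not transitive (w1 R w0 and w0 R w2 but not w1 R w2), so the schema fails here.
(B) R is not transitive (w0 R w2 and w2 R w0 but not w0 R w0), so the schema fails here.
(C) R is not transitive (w1 R w0 and w0 R w2 but not w1 R w2), so the schema fails here.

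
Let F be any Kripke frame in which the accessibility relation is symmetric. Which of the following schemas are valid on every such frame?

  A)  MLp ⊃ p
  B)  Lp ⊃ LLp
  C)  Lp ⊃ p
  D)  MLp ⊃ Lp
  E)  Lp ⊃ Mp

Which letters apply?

(A) MLp ⊃ p (the dual of axiom B) characterises the symmetric frames. Every such R is symmetric — valid.
(B) axiom 4: valid iff R is transitive. Such an R need not be transitive — not valid.
(C) Lp ⊃ p is axiom T, which corresponds to reflexivity. Such an R need not be reflexive — not valid.
(D) MLp ⊃ Lp is the dual of axiom 5, which corresponds to the euclidean property. Such an R need not be euclidean — not valid.
(E) axiom D: valid iff R is serial. Such an R need not be serial — not valid.

A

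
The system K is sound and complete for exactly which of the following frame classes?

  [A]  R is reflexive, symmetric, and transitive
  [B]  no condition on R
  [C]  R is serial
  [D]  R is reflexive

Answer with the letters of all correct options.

(A) this class determines S5, not K.
(B) K is sound and complete for exactly this class.
(C) this class determines D, not K.
(D) this class determines T (= KT), not K.

B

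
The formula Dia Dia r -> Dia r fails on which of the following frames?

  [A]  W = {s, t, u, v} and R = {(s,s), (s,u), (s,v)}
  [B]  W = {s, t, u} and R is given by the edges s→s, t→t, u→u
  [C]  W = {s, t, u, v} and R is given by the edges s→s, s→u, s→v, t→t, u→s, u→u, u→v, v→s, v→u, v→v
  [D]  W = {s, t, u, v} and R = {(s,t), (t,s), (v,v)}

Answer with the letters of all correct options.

D

The schema Dia Dia r -> Dia r is the dual of axiom 4; it is valid on a frame iff R is transitive.
(A) R is transitive (R is closed under composition), so the schema is valid here.
(B) R is transitive (R is closed under composition), so the schema is valid here.
(C) R is transitive (R is closed under composition), so the schema is valid here.
(D) R is not transitive (s R t and t R s but not s R s), so the schema fails here.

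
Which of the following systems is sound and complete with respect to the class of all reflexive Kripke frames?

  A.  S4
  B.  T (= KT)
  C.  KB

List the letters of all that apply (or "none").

(A) S4 is determined by the class of reflexive and transitive frames.
(B) T (= KT) is determined by exactly this class.
(C) KB is determined by the class of symmetric frames.

B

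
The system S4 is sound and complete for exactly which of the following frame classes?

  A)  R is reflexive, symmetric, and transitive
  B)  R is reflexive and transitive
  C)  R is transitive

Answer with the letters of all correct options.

(A) this class determines S5, not S4.
(B) S4 is sound and complete for exactly this class.
(C) this class determines K4, not S4.

B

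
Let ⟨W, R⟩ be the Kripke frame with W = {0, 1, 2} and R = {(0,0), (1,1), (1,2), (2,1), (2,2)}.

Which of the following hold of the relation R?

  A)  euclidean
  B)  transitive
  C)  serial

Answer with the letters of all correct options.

(A) euclidean: any two R-successors of the same world are R-related.
(B) transitive: R is closed under composition.
(C) serial: every world has an R-successor.

A, B, C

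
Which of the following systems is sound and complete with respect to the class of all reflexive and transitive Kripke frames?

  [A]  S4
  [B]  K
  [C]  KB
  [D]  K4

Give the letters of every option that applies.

A

(A) S4 is determined by exactly this class.
(B) K is determined by the class of arbitrary frames.
(C) KB is determined by the class of symmetric frames.
(D) K4 is determined by the class of transitive frames.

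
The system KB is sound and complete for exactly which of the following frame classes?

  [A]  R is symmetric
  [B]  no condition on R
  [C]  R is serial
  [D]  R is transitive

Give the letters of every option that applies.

(A) KB is sound and complete for exactly this class.
(B) this class determines K, not KB.
(C) this class determines D, not KB.
(D) this class determines K4, not KB.

A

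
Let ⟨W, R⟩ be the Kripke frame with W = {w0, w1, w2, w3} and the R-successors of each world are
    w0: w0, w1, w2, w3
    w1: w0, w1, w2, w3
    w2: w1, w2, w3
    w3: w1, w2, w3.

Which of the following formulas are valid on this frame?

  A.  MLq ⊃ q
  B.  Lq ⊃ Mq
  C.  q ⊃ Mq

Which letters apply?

R is reflexive: each world relates to itself.
R is not symmetric: w0 R w2 but not w2 R w0.
R is serial: every world has an R-successor.
(A) MLq ⊃ q is the dual of axiom B, which corresponds to symmetry. R is not symmetric — not valid.
(B) Lq ⊃ Mq is axiom D; it is valid on a frame exactly when R is serial. R is serial, so valid.
(C) the dual of axiom T: valid iff R is reflexive. R is reflexive — valid.

B, C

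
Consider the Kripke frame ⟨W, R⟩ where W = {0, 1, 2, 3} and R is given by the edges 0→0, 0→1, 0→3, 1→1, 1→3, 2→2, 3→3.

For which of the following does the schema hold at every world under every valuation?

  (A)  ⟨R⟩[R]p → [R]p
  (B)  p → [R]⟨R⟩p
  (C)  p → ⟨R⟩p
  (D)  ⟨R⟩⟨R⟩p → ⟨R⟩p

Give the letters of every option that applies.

C, D

R is reflexive: each world relates to itself.
R is not symmetric: 0 R 1 but not 1 R 0.
R is transitive: R is closed under composition.
R is not euclidean: 0 R 1 and 0 R 0 but not 1 R 0.
(A) ⟨R⟩[R]p → [R]p (the dual of axiom 5) characterises the euclidean frames. R is not euclidean — not valid.
(B) p → [R]⟨R⟩p (axiom B) characterises the symmetric frames. R is not symmetric — not valid.
(C) p → ⟨R⟩p is the dual of axiom T, which corresponds to reflexivity. R is reflexive — valid.
(D) ⟨R⟩⟨R⟩p → ⟨R⟩p (the dual of axiom 4) characterises the transitive frames. R is transitive — valid.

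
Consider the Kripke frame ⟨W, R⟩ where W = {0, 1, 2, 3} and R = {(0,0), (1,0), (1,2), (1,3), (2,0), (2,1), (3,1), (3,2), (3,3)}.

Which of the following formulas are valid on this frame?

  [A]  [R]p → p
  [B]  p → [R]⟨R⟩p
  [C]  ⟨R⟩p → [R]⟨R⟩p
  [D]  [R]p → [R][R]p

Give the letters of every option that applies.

R is not reflexive: not 1 R 1.
R is not symmetric: 1 R 0 but not 0 R 1.
R is not transitive: 1 R 2 and 2 R 1 but not 1 R 1.
R is not euclidean: 1 R 0 and 1 R 2 but not 0 R 2.
(A) [R]p → p is axiom T, which corresponds to reflexivity. R is not reflexive — not valid.
(B) axiom B: valid iff R is symmetric. R is not symmetric — not valid.
(C) ⟨R⟩p → [R]⟨R⟩p is axiom 5; it is valid on a frame exactly when R is euclidean. R is not euclidean, so not valid.
(D) [R]p → [R][R]p is axiom 4, which corresponds to transitivity. R is not transitive — not valid.

none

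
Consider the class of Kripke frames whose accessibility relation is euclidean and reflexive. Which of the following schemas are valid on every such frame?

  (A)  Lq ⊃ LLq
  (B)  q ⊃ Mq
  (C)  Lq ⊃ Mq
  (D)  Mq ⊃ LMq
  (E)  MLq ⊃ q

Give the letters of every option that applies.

A reflexive euclidean relation is also symmetric (from wRw and wRv the euclidean condition gives vRw) and hence transitive; it is an equivalence relation.
(A) axiom 4: valid iff R is transitive. Every such R is transitive — valid.
(B) the dual of axiom T: valid iff R is reflexive. Every such R is reflexive — valid.
(C) Lq ⊃ Mq is axiom D, which corresponds to seriality. Every such R is serial — valid.
(D) axiom 5: valid iff R is euclidean. Every such R is euclidean — valid.
(E) MLq ⊃ q is the dual of axiom B; it is valid on a frame exactly when R is symmetric. Every such R is symmetric, so valid.

A, B, C, D, E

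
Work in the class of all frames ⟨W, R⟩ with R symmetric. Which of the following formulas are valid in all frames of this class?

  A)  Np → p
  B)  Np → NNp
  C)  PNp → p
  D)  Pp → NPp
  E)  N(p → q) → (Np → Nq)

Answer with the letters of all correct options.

(A) axiom T: valid iff R is reflexive. Such an R need not be reflexive — not valid.
(B) Np → NNp (axiom 4) characterises the transitive frames. Such an R need not be transitive — not valid.
(C) PNp → p is the dual of axiom B; it is valid on a frame exactly when R is symmetric. Every such R is symmetric, so valid.
(D) Pp → NPp (axiom 5) characterises the euclidean frames. Such an R need not be euclidean — not valid.
(E) this is just K, valid on every normal frame.

C, E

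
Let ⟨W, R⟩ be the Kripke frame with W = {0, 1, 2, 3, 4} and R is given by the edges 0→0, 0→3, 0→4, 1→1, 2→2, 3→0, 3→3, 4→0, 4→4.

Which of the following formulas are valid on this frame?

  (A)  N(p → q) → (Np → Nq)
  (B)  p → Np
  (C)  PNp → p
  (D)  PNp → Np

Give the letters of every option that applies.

A, C

R is symmetric: every R-edge is matched by its reverse.
R is not euclidean: 0 R 3 and 0 R 4 but not 3 R 4.
R is not a subset of the identity: 0 R 3 with 0 ≠ 3.
(A) N(p → q) → (Np → Nq) is the K axiom; it holds on all frames — valid.
(B) p → Np is equivalent to ◇p→p; it holds exactly when R ⊆ identity. Here R ⊄ identity — not valid.
(C) the dual of axiom B: valid iff R is symmetric. R is symmetric — valid.
(D) PNp → Np is the dual of axiom 5, which corresponds to the euclidean property. R is not euclidean — not valid.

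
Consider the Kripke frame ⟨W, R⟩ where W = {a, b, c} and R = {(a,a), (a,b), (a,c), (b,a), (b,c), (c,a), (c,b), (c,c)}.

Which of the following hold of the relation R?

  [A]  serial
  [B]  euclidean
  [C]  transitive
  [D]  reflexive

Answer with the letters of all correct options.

A

(A) serial: every world has an R-successor.
(B) not euclidean: a R b and a R b but not b R b.
(C) not transitive: b R a and a R b but not b R b.
(D) not reflexive: not b R b.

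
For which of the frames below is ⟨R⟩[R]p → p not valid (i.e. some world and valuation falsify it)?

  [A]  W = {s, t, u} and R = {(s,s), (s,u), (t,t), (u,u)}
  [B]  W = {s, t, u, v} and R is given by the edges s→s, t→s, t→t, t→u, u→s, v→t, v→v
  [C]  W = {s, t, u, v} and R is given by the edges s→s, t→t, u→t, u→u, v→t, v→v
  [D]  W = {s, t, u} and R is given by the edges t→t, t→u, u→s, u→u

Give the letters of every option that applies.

A, B, C, D

The schema ⟨R⟩[R]p → p is the dual of axiom B; it is valid on a frame iff R is symmetric.
(A) R is not symmetric (s R u but not u R s), so the schema fails here.
(B) R is not symmetric (t R s but not s R t), so the schema fails here.
(C) R is not symmetric (u R t but not t R u), so the schema fails here.
(D) R is not symmetric (t R u but not u R t), so the schema fails here.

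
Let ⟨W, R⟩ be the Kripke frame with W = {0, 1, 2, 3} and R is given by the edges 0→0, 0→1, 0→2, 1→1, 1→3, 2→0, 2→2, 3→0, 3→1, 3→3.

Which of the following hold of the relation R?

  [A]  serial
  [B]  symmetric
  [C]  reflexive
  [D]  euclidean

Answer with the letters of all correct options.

(A) serial: every world has an R-successor.
(B) not symmetric: 0 R 1 but not 1 R 0.
(C) reflexive: each world relates to itself.
(D) not euclidean: 0 R 1 and 0 R 0 but not 1 R 0.

A, C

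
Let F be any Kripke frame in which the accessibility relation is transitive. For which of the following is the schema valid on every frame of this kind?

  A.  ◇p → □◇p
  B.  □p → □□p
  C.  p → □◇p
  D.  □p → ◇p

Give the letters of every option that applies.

(A) axiom 5: valid iff R is euclidean. Such an R need not be euclidean — not valid.
(B) □p → □□p is axiom 4; it is valid on a frame exactly when R is transitive. Every such R is transitive, so valid.
(C) p → □◇p (axiom B) characterises the symmetric frames. Such an R need not be symmetric — not valid.
(D) axiom D: valid iff R is serial. Such an R need not be serial — not valid.

B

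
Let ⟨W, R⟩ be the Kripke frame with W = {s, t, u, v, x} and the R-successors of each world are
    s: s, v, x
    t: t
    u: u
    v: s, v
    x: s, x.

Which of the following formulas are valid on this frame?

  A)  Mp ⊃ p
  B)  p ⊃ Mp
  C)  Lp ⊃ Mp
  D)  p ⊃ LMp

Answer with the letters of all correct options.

R is reflexive: each world relates to itself.
R is symmetric: every R-edge is matched by its reverse.
R is serial: every world has an R-successor.
R is not a subset of the identity: s R v with s ≠ v.
(A) Mp ⊃ p is the converse of T; it holds exactly when R ⊆ identity. Here R ⊄ identity — not valid.
(B) p ⊃ Mp (the dual of axiom T) characterises the reflexive frames. R is reflexive — valid.
(C) Lp ⊃ Mp is axiom D; it is valid on a frame exactly when R is serial. R is serial, so valid.
(D) p ⊃ LMp (axiom B) characterises the symmetric frames. R is symmetric — valid.

B, C, D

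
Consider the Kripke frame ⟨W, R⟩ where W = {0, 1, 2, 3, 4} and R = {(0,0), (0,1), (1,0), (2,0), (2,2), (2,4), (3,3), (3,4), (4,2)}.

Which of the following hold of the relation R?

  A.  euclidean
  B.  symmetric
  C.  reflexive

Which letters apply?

none

(A) not euclidean: 2 R 0 and 2 R 2 but not 0 R 2.
(B) not symmetric: 2 R 0 but not 0 R 2.
(C) not reflexive: not 1 R 1.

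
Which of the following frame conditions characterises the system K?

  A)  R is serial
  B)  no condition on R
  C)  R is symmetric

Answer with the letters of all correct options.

(A) this class determines D, not K.
(B) K is sound and complete for exactly this class.
(C) this class determines KB, not K.

B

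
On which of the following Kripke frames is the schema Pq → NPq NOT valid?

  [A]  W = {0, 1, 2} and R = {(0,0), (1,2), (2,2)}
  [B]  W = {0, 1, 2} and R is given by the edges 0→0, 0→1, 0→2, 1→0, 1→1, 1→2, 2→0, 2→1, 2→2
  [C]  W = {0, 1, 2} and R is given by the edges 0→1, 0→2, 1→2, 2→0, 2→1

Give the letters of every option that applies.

The schema Pq → NPq is axiom 5; it is valid on a frame iff R is euclidean.
(A) R is euclidean (any two R-successors of the same world are R-related), so the schema is valid here.
(B) R is euclidean (any two R-successors of the same world are R-related), so the schema is valid here.
(C) R is not euclidean (2 R 1 and 2 R 0 but not 1 R 0), so the schema fails here.

C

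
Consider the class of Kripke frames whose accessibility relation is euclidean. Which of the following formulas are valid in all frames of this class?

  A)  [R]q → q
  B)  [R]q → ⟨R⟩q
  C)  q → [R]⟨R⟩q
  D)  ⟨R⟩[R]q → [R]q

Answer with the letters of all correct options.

D

(A) [R]q → q is axiom T; it is valid on a frame exactly when R is reflexive. Such an R need not be reflexive, so not valid.
(B) [R]q → ⟨R⟩q is axiom D, which corresponds to seriality. Such an R need not be serial — not valid.
(C) q → [R]⟨R⟩q is axiom B, which corresponds to symmetry. Such an R need not be symmetric — not valid.
(D) ⟨R⟩[R]q → [R]q (the dual of axiom 5) characterises the euclidean frames. Every such R is euclidean — valid.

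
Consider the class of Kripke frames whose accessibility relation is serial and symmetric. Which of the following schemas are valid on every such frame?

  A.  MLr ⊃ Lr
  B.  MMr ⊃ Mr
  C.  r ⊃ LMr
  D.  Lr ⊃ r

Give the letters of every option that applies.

C

(A) the dual of axiom 5: valid iff R is euclidean. Such an R need not be euclidean — not valid.
(B) MMr ⊃ Mr (the dual of axiom 4) characterises the transitive frames. Such an R need not be transitive — not valid.
(C) axiom B: valid iff R is symmetric. Every such R is symmetric — valid.
(D) Lr ⊃ r (axiom T) characterises the reflexive frames. Such an R need not be reflexive — not valid.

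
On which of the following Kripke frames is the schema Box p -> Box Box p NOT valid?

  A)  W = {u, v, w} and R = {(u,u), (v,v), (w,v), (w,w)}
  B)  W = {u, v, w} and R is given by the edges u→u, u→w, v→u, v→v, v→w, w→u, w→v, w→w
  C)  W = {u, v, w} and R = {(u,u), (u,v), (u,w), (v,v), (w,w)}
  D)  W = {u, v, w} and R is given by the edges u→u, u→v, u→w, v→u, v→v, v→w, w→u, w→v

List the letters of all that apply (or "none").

The schema Box p -> Box Box p is axiom 4; it is valid on a frame iff R is transitive.
(A) R is transitive (R is closed under composition), so the schema is valid here.
(B) R is not transitive (u R w and w R v but not u R v), so the schema fails here.
(C) R is transitive (R is closed under composition), so the schema is valid here.
(D) R is not transitive (w R u and u R w but not w R w), so the schema fails here.

B, D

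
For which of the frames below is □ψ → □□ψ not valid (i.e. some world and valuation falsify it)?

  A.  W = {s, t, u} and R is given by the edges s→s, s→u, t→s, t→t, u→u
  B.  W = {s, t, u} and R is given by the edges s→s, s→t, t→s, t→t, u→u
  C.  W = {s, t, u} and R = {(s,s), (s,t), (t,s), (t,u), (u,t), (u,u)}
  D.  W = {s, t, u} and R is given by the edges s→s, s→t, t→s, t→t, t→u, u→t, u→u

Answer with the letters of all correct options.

A, C, D

The schema □ψ → □□ψ is axiom 4; it is valid on a frame iff R is transitive.
(A) R is not transitive (t R s and s R u but not t R u), so the schema fails here.
(B) R is transitive (R is closed under composition), so the schema is valid here.
(C) R is not transitive (s R t and t R u but not s R u), so the schema fails here.
(D) R is not transitive (s R t and t R u but not s R u), so the schema fails here.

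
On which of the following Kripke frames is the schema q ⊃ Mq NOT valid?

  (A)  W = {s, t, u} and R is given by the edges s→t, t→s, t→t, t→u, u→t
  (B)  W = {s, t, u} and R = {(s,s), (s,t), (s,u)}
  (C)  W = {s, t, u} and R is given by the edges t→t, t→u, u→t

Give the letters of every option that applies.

A, B, C

The schema q ⊃ Mq is the dual of axiom T; it is valid on a frame iff R is reflexive.
(A) R is not reflexive (not s R s), so the schema fails here.
(B) R is not reflexive (not t R t), so the schema fails here.
(C) R is not reflexive (not s R s), so the schema fails here.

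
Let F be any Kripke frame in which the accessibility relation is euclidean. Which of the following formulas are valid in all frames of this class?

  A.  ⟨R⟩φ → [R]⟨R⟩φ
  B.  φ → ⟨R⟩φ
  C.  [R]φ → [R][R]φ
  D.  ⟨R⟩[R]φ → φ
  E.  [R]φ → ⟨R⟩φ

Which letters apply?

A

(A) ⟨R⟩φ → [R]⟨R⟩φ is axiom 5; it is valid on a frame exactly when R is euclidean. Every such R is euclidean, so valid.
(B) φ → ⟨R⟩φ is the dual of axiom T, which corresponds to reflexivity. Such an R need not be reflexive — not valid.
(C) axiom 4: valid iff R is transitive. Such an R need not be transitive — not valid.
(D) the dual of axiom B: valid iff R is symmetric. Such an R need not be symmetric — not valid.
(E) [R]φ → ⟨R⟩φ is axiom D, which corresponds to seriality. Such an R need not be serial — not valid.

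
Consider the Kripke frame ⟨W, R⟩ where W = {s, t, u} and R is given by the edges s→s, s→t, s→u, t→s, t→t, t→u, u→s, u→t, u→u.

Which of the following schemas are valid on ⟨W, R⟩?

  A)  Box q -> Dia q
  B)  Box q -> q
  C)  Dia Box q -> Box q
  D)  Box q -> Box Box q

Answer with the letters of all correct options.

A, B, C, D

R is reflexive: each world relates to itself.
R is transitive: R is closed under composition.
R is euclidean: any two R-successors of the same world are R-related.
R is serial: every world has an R-successor.
(A) Box q -> Dia q is axiom D, which corresponds to seriality. R is serial — valid.
(B) Box q -> q is axiom T; it is valid on a frame exactly when R is reflexive. R is reflexive, so valid.
(C) Dia Box q -> Box q is the dual of axiom 5, which corresponds to the euclidean property. R is euclidean — valid.
(D) axiom 4: valid iff R is transitive. R is transitive — valid.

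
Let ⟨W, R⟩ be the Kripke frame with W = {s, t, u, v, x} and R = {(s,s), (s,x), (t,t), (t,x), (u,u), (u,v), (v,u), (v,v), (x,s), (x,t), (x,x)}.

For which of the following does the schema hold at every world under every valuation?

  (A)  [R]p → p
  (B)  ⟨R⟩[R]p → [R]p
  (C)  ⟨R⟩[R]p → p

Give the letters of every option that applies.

R is reflexive: each world relates to itself.
R is symmetric: every R-edge is matched by its reverse.
R is not euclidean: x R s and x R t but not s R t.
(A) [R]p → p is axiom T; it is valid on a frame exactly when R is reflexive. R is reflexive, so valid.
(B) ⟨R⟩[R]p → [R]p is the dual of axiom 5, which corresponds to the euclidean property. R is not euclidean — not valid.
(C) ⟨R⟩[R]p → p (the dual of axiom B) characterises the symmetric frames. R is symmetric — valid.

A, C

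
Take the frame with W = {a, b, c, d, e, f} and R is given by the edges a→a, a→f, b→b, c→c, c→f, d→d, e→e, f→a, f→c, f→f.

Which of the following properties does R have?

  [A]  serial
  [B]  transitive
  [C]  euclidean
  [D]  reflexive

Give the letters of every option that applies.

(A) serial: every world has an R-successor.
(B) not transitive: a R f and f R c but not a R c.
(C) not euclidean: f R a and f R c but not a R c.
(D) reflexive: each world relates to itself.

A, D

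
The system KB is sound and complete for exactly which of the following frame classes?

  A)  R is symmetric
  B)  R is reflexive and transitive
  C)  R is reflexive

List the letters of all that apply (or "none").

A

(A) KB is sound and complete for exactly this class.
(B) this class determines S4, not KB.
(C) this class determines T (= KT), not KB.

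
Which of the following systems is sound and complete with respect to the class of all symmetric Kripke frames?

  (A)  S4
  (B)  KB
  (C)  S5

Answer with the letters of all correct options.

(A) S4 is determined by the class of reflexive and transitive frames.
(B) KB is determined by exactly this class.
(C) S5 is determined by the class of reflexive, symmetric, and transitive frames.

B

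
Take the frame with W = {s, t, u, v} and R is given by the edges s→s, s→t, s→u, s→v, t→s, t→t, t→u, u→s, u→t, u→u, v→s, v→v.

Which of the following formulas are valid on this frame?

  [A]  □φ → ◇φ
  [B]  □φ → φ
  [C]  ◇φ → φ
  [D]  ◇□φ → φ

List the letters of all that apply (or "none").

R is reflexive: each world relates to itself.
R is symmetric: every R-edge is matched by its reverse.
R is serial: every world has an R-successor.
R is not a subset of the identity: s R t with s ≠ t.
(A) □φ → ◇φ is axiom D; it is valid on a frame exactly when R is serial. R is serial, so valid.
(B) □φ → φ is axiom T, which corresponds to reflexivity. R is reflexive — valid.
(C) ◇φ → φ is valid only on frames where every R-edge is a self-loop. Here R ⊄ identity — not valid.
(D) ◇□φ → φ is the dual of axiom B; it is valid on a frame exactly when R is symmetric. R is symmetric, so valid.

A, B, D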